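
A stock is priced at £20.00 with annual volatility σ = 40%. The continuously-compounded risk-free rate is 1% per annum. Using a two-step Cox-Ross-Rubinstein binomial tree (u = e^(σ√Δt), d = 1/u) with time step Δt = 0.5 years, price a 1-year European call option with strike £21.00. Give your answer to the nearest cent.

CRR parameters: u = e^(σ√Δt) = e^(0.4·√0.5) = 1.3269, d = 1/u = 0.7536
Per-period rate: rΔt = 0.01·0.5 = 0.005, so R = e^0.005 = 1.0050
Risk-neutral probability p = (e^0.005 − 0.7536)/(1.3269 − 0.7536) = 0.2514/0.5733 = 0.4385
Terminal stock prices: S_uu = 35.21, S_ud = 20, S_dd = 11.36
Terminal payoffs (S − K): max(14.21, 0) = 14.21, max(-1, 0) = 0, max(-9.641, 0) = 0
Node u (S = 26.54): V_u = e^(−0.005)·[0.4385·14.2131 + 0.5615·0.0000] = 6.2014
Node d (S = 15.07): V_d = e^(−0.005)·[0.4385·0.0000 + 0.5615·0.0000] = 0.0000
Node 0 (S = 20): V_0 = e^(−0.005)·[0.4385·6.2014 + 0.5615·0.0000] = 2.7057

£2.71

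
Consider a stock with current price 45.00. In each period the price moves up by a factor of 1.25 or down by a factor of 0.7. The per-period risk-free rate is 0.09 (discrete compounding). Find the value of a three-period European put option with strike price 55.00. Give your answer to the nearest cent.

6.53

Risk-neutral probability p = (1 + 0.09 − 0.7)/(1.25 − 0.7) = 0.3900/0.5500 = 0.7091
Terminal stock prices: S_uuu = 87.89, S_uud = 49.22, S_udd = 27.56, S_ddd = 15.43
Terminal payoffs (K − S): max(-32.89, 0) = 0, max(5.781, 0) = 5.781, max(27.44, 0) = 27.44, max(39.57, 0) = 39.57
Node uu (S = 70.31): V_uu = 1/1.09·[0.7091·0.0000 + 0.2909·5.7812] = 1.5430
Node ud (S = 39.38): V_ud = 1/1.09·[0.7091·5.7812 + 0.2909·27.4375] = 11.0837
Node dd (S = 22.05): V_dd = 1/1.09·[0.7091·27.4375 + 0.2909·39.5650] = 28.4087
Node u (S = 56.25): V_u = 1/1.09·[0.7091·1.5430 + 0.2909·11.0837] = 3.9619
Node d (S = 31.5): V_d = 1/1.09·[0.7091·11.0837 + 0.2909·28.4087] = 14.7924
Node 0 (S = 45): V_0 = 1/1.09·[0.7091·3.9619 + 0.2909·14.7924] = 6.5253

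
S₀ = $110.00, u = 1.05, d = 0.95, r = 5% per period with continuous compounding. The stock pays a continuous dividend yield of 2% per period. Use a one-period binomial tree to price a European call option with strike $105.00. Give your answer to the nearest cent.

Per-period risk-free factor R = e^0.05 = 1.0513; dividend-adjusted growth = e^(0.05−0.02) = 1.0305.
Risk-neutral probability p = (1.0305 − 0.95)/(1.05 − 0.95) = 0.0805/0.1000 = 0.8045
Terminal stock prices: S_u = 115.5, S_d = 104.5
Terminal payoffs (S − K): max(10.5, 0) = 10.5, max(-0.5, 0) = 0
Node 0 (S = 110): V_0 = e^(−0.05)·[0.8045·10.5000 + 0.1955·0.0000] = 8.0357

$8.04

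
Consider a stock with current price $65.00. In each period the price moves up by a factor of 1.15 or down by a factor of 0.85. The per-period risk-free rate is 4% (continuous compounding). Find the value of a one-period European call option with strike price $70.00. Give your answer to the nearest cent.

Risk-neutral probability p = (e^0.04 − 0.85)/(1.15 − 0.85) = 0.1908/0.3000 = 0.6360
Terminal stock prices: S_u = 74.75, S_d = 55.25
Terminal payoffs (S − K): max(4.75, 0) = 4.75, max(-14.75, 0) = 0
Node 0 (S = 65): V_0 = e^(−0.04)·[0.6360·4.7500 + 0.3640·0.0000] = 2.9027

$2.90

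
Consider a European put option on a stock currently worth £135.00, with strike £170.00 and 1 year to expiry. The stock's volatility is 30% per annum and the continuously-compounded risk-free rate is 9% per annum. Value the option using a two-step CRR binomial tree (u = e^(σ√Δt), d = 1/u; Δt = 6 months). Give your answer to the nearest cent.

CRR parameters: u = e^(σ√Δt) = e^(0.3·√0.5) = 1.2363, d = 1/u = 0.8089
Per-period rate: rΔt = 0.09·0.5 = 0.045, so R = e^0.045 = 1.0460
Risk-neutral probability p = (e^0.045 − 0.8089)/(1.2363 − 0.8089) = 0.2372/0.4275 = 0.5548
Terminal stock prices: S_uu = 206.3, S_ud = 135, S_dd = 88.32
Terminal payoffs (K − S): max(-36.34, 0) = 0, max(35, 0) = 35, max(81.68, 0) = 81.68
Node u (S = 166.9): V_u = e^(−0.045)·[0.5548·0.0000 + 0.4452·35.0000] = 14.8949
Node d (S = 109.2): V_d = e^(−0.045)·[0.5548·35.0000 + 0.4452·81.6761] = 53.3238
Node 0 (S = 135): V_0 = e^(−0.045)·[0.5548·14.8949 + 0.4452·53.3238] = 30.5936

£30.59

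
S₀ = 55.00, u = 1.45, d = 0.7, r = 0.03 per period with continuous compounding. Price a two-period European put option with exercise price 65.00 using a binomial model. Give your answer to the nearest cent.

Risk-neutral probability p = (e^0.03 − 0.7)/(1.45 − 0.7) = 0.3305/0.7500 = 0.4406
Terminal stock prices: S_uu = 115.6, S_ud = 55.82, S_dd = 26.95
Terminal payoffs (K − S): max(-50.64, 0) = 0, max(9.175, 0) = 9.175, max(38.05, 0) = 38.05
Node u (S = 79.75): V_u = e^(−0.03)·[0.4406·0.0000 + 0.5594·9.1750] = 4.9808
Node d (S = 38.5): V_d = e^(−0.03)·[0.4406·9.1750 + 0.5594·38.0500] = 24.5790
Node 0 (S = 55): V_0 = e^(−0.03)·[0.4406·4.9808 + 0.5594·24.5790] = 15.4727

15.47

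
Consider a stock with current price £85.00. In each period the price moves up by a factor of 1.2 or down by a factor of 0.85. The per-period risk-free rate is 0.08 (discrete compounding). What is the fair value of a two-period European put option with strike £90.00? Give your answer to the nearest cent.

£4.16

Risk-neutral probability p = (1 + 0.08 − 0.85)/(1.2 − 0.85) = 0.2300/0.3500 = 0.6571
Terminal stock prices: S_uu = 122.4, S_ud = 86.7, S_dd = 61.41
Terminal payoffs (K − S): max(-32.4, 0) = 0, max(3.3, 0) = 3.3, max(28.59, 0) = 28.59
Node u (S = 102): V_u = 1/1.08·[0.6571·0.0000 + 0.3429·3.3000] = 1.0476
Node d (S = 72.25): V_d = 1/1.08·[0.6571·3.3000 + 0.3429·28.5875] = 11.0833
Node 0 (S = 85): V_0 = 1/1.08·[0.6571·1.0476 + 0.3429·11.0833] = 4.1560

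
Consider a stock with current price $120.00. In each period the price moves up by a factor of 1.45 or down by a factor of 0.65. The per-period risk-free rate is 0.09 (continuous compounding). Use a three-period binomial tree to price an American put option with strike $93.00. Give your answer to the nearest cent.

$10.26

Risk-neutral probability p = (e^0.09 − 0.65)/(1.45 − 0.65) = 0.4442/0.8000 = 0.5552
Terminal stock prices: S_uuu = 365.8, S_uud = 164, S_udd = 73.52, S_ddd = 32.95
Terminal payoffs (K − S): max(-272.8, 0) = 0, max(-71, 0) = 0, max(19.48, 0) = 19.48, max(60.05, 0) = 60.05
Node uu (S = 252.3): continuation = e^(−0.09)·[0.5552·0.0000 + 0.4448·0.0000] = 0.0000; exercise value = 0.0000 ≤ continuation, so V_uu = 0.0000
Node ud (S = 113.1): continuation = e^(−0.09)·[0.5552·0.0000 + 0.4448·19.4850] = 7.9207; exercise value = 0.0000 ≤ continuation, so V_ud = 7.9207
Node dd (S = 50.7): continuation = e^(−0.09)·[0.5552·19.4850 + 0.4448·60.0450] = 34.2956; exercise value = 42.3000 > continuation, so V_dd = 42.3000 (exercise)
Node u (S = 174): continuation = e^(−0.09)·[0.5552·0.0000 + 0.4448·7.9207] = 3.2197; exercise value = 0.0000 ≤ continuation, so V_u = 3.2197
Node d (S = 78): continuation = e^(−0.09)·[0.5552·7.9207 + 0.4448·42.3000] = 21.2141; exercise value = 15.0000 ≤ continuation, so V_d = 21.2141
Node 0 (S = 120): continuation = e^(−0.09)·[0.5552·3.2197 + 0.4448·21.2141] = 10.2574; exercise value = 0.0000 ≤ continuation, so V_0 = 10.2574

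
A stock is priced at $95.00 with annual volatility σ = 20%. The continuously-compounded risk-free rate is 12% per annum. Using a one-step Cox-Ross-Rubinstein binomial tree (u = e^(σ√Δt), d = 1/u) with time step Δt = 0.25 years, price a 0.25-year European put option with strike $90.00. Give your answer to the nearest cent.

CRR parameters: u = e^(σ√Δt) = e^(0.2·√0.25) = 1.1052, d = 1/u = 0.9048
Per-period rate: rΔt = 0.12·0.25 = 0.03, so R = e^0.03 = 1.0305
Risk-neutral probability p = (e^0.03 − 0.9048)/(1.1052 − 0.9048) = 0.1256/0.2003 = 0.6270
Terminal stock prices: S_u = 105, S_d = 85.96
Terminal payoffs (K − S): max(-14.99, 0) = 0, max(4.04, 0) = 4.04
Node 0 (S = 95): V_0 = e^(−0.03)·[0.6270·0.0000 + 0.3730·4.0404] = 1.4624

$1.46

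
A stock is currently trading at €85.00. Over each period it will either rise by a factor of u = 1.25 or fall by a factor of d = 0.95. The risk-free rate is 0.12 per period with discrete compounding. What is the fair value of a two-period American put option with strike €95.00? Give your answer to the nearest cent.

€10.00

Risk-neutral probability p = (1 + 0.12 − 0.95)/(1.25 − 0.95) = 0.1700/0.3000 = 0.5667
Terminal stock prices: S_uu = 132.8, S_ud = 100.9, S_dd = 76.71
Terminal payoffs (K − S): max(-37.81, 0) = 0, max(-5.938, 0) = 0, max(18.29, 0) = 18.29
Node u (S = 106.2): continuation = 1/1.12·[0.5667·0.0000 + 0.4333·0.0000] = 0.0000; exercise value = 0.0000 ≤ continuation, so V_u = 0.0000
Node d (S = 80.75): continuation = 1/1.12·[0.5667·0.0000 + 0.4333·18.2875] = 7.0755; exercise value = 14.2500 > continuation, so V_d = 14.2500 (exercise)
Node 0 (S = 85): continuation = 1/1.12·[0.5667·0.0000 + 0.4333·14.2500] = 5.5134; exercise value = 10.0000 > continuation, so V_0 = 10.0000 (exercise)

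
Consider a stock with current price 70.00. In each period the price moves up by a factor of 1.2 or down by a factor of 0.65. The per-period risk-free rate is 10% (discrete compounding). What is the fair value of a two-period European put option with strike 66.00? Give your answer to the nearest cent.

Risk-neutral probability p = (1 + 0.1 − 0.65)/(1.2 − 0.65) = 0.4500/0.5500 = 0.8182
Terminal stock prices: S_uu = 100.8, S_ud = 54.6, S_dd = 29.58
Terminal payoffs (K − S): max(-34.8, 0) = 0, max(11.4, 0) = 11.4, max(36.42, 0) = 36.42
Node u (S = 84): V_u = 1/1.1·[0.8182·0.0000 + 0.1818·11.4000] = 1.8843
Node d (S = 45.5): V_d = 1/1.1·[0.8182·11.4000 + 0.1818·36.4250] = 14.5000
Node 0 (S = 70): V_0 = 1/1.1·[0.8182·1.8843 + 0.1818·14.5000] = 3.7982

3.80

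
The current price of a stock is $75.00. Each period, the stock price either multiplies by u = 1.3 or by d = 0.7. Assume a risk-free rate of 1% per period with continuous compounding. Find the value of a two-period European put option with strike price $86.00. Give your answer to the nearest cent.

$19.96

Risk-neutral probability p = (e^0.01 − 0.7)/(1.3 − 0.7) = 0.3101/0.6000 = 0.5168
Terminal stock prices: S_uu = 126.8, S_ud = 68.25, S_dd = 36.75
Terminal payoffs (K − S): max(-40.75, 0) = 0, max(17.75, 0) = 17.75, max(49.25, 0) = 49.25
Node u (S = 97.5): V_u = e^(−0.01)·[0.5168·0.0000 + 0.4832·17.7500] = 8.4923
Node d (S = 52.5): V_d = e^(−0.01)·[0.5168·17.7500 + 0.4832·49.2500] = 32.6443
Node 0 (S = 75): V_0 = e^(−0.01)·[0.5168·8.4923 + 0.4832·32.6443] = 19.9631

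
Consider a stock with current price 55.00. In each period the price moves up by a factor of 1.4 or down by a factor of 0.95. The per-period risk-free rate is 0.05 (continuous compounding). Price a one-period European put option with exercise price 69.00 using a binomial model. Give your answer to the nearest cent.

12.35

Risk-neutral probability p = (e^0.05 − 0.95)/(1.4 − 0.95) = 0.1013/0.4500 = 0.2250
Terminal stock prices: S_u = 77, S_d = 52.25
Terminal payoffs (K − S): max(-8, 0) = 0, max(16.75, 0) = 16.75
Node 0 (S = 55): V_0 = e^(−0.05)·[0.2250·0.0000 + 0.7750·16.7500] = 12.3474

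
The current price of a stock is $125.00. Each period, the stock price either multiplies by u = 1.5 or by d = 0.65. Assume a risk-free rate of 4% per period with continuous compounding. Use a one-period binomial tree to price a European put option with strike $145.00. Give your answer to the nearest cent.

$33.09

Risk-neutral probability p = (e^0.04 − 0.65)/(1.5 − 0.65) = 0.3908/0.8500 = 0.4598
Terminal stock prices: S_u = 187.5, S_d = 81.25
Terminal payoffs (K − S): max(-42.5, 0) = 0, max(63.75, 0) = 63.75
Node 0 (S = 125): V_0 = e^(−0.04)·[0.4598·0.0000 + 0.5402·63.7500] = 33.0888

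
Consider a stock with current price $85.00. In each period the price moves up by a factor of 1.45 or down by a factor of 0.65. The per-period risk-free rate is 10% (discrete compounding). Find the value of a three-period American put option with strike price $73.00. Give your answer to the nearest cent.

$9.25

Risk-neutral probability p = (1 + 0.1 − 0.65)/(1.45 − 0.65) = 0.4500/0.8000 = 0.5625
Terminal stock prices: S_uuu = 259.1, S_uud = 116.2, S_udd = 52.07, S_ddd = 23.34
Terminal payoffs (K − S): max(-186.1, 0) = 0, max(-43.16, 0) = 0, max(20.93, 0) = 20.93, max(49.66, 0) = 49.66
Node uu (S = 178.7): continuation = 1/1.1·[0.5625·0.0000 + 0.4375·0.0000] = 0.0000; exercise value = 0.0000 ≤ continuation, so V_uu = 0.0000
Node ud (S = 80.11): continuation = 1/1.1·[0.5625·0.0000 + 0.4375·20.9269] = 8.3232; exercise value = 0.0000 ≤ continuation, so V_ud = 8.3232
Node dd (S = 35.91): continuation = 1/1.1·[0.5625·20.9269 + 0.4375·49.6569] = 30.4511; exercise value = 37.0875 > continuation, so V_dd = 37.0875 (exercise)
Node u (S = 123.2): continuation = 1/1.1·[0.5625·0.0000 + 0.4375·8.3232] = 3.3104; exercise value = 0.0000 ≤ continuation, so V_u = 3.3104
Node d (S = 55.25): continuation = 1/1.1·[0.5625·8.3232 + 0.4375·37.0875] = 19.0069; exercise value = 17.7500 ≤ continuation, so V_d = 19.0069
Node 0 (S = 85): continuation = 1/1.1·[0.5625·3.3104 + 0.4375·19.0069] = 9.2524; exercise value = 0.0000 ≤ continuation, so V_0 = 9.2524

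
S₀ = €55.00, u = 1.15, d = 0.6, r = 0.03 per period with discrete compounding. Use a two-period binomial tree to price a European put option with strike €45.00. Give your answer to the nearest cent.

€3.40

Risk-neutral probability p = (1 + 0.03 − 0.6)/(1.15 − 0.6) = 0.4300/0.5500 = 0.7818
Terminal stock prices: S_uu = 72.74, S_ud = 37.95, S_dd = 19.8
Terminal payoffs (K − S): max(-27.74, 0) = 0, max(7.05, 0) = 7.05, max(25.2, 0) = 25.2
Node u (S = 63.25): V_u = 1/1.03·[0.7818·0.0000 + 0.2182·7.0500] = 1.4934
Node d (S = 33): V_d = 1/1.03·[0.7818·7.0500 + 0.2182·25.2000] = 10.6893
Node 0 (S = 55): V_0 = 1/1.03·[0.7818·1.4934 + 0.2182·10.6893] = 3.3978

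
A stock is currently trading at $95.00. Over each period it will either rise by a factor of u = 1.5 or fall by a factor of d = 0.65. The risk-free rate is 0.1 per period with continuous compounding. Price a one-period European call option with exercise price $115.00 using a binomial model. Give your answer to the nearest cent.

$13.32

Risk-neutral probability p = (e^0.1 − 0.65)/(1.5 − 0.65) = 0.4552/0.8500 = 0.5355
Terminal stock prices: S_u = 142.5, S_d = 61.75
Terminal payoffs (S − K): max(27.5, 0) = 27.5, max(-53.25, 0) = 0
Node 0 (S = 95): V_0 = e^(−0.1)·[0.5355·27.5000 + 0.4645·0.0000] = 13.3247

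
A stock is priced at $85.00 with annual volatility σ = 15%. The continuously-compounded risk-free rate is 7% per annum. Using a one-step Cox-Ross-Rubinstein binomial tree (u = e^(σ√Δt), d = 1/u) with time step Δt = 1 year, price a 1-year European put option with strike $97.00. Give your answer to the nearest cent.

$6.59

CRR parameters: u = e^(σ√Δt) = e^(0.15·√1) = 1.1618, d = 1/u = 0.8607
Per-period rate: rΔt = 0.07·1 = 0.07, so R = e^0.07 = 1.0725
Risk-neutral probability p = (e^0.07 − 0.8607)/(1.1618 − 0.8607) = 0.2118/0.3011 = 0.7034
Terminal stock prices: S_u = 98.76, S_d = 73.16
Terminal payoffs (K − S): max(-1.756, 0) = 0, max(23.84, 0) = 23.84
Node 0 (S = 85): V_0 = e^(−0.07)·[0.7034·0.0000 + 0.2966·23.8398] = 6.5937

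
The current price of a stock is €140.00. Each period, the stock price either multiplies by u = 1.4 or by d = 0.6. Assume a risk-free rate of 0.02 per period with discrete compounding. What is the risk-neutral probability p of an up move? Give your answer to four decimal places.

p = 0.5250

Risk-neutral probability p = (1 + 0.02 − 0.6)/(1.4 − 0.6) = 0.4200/0.8000 = 0.5250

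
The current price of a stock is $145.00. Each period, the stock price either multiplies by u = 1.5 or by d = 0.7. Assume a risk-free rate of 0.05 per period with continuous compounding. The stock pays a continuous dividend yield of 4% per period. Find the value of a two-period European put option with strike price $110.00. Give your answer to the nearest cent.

$13.22

Per-period risk-free factor R = e^0.05 = 1.0513; dividend-adjusted growth = e^(0.05−0.04) = 1.0101.
Risk-neutral probability p = (1.0101 − 0.7)/(1.5 − 0.7) = 0.3101/0.8000 = 0.3876
Terminal stock prices: S_uu = 326.2, S_ud = 152.2, S_dd = 71.05
Terminal payoffs (K − S): max(-216.2, 0) = 0, max(-42.25, 0) = 0, max(38.95, 0) = 38.95
Node u (S = 217.5): V_u = e^(−0.05)·[0.3876·0.0000 + 0.6124·0.0000] = 0.0000
Node d (S = 101.5): V_d = e^(−0.05)·[0.3876·0.0000 + 0.6124·38.9500] = 22.6910
Node 0 (S = 145): V_0 = e^(−0.05)·[0.3876·0.0000 + 0.6124·22.6910] = 13.2191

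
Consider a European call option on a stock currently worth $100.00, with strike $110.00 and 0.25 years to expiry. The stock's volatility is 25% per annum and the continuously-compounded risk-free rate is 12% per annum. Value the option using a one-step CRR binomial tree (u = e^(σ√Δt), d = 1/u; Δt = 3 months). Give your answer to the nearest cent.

CRR parameters: u = e^(σ√Δt) = e^(0.25·√0.25) = 1.1331, d = 1/u = 0.8825
Per-period rate: rΔt = 0.12·0.25 = 0.03, so R = e^0.03 = 1.0305
Risk-neutral probability p = (e^0.03 − 0.8825)/(1.1331 − 0.8825) = 0.1480/0.2507 = 0.5903
Terminal stock prices: S_u = 113.3, S_d = 88.25
Terminal payoffs (S − K): max(3.315, 0) = 3.315, max(-21.75, 0) = 0
Node 0 (S = 100): V_0 = e^(−0.03)·[0.5903·3.3148 + 0.4097·0.0000] = 1.8989

$1.90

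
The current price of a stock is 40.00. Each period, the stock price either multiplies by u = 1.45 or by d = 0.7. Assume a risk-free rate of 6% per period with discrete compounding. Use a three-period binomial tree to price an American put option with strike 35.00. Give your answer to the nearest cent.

Risk-neutral probability p = (1 + 0.06 − 0.7)/(1.45 − 0.7) = 0.3600/0.7500 = 0.4800
Terminal stock prices: S_uuu = 121.9, S_uud = 58.87, S_udd = 28.42, S_ddd = 13.72
Terminal payoffs (K − S): max(-86.94, 0) = 0, max(-23.87, 0) = 0, max(6.58, 0) = 6.58, max(21.28, 0) = 21.28
Node uu (S = 84.1): continuation = 1/1.06·[0.4800·0.0000 + 0.5200·0.0000] = 0.0000; exercise value = 0.0000 ≤ continuation, so V_uu = 0.0000
Node ud (S = 40.6): continuation = 1/1.06·[0.4800·0.0000 + 0.5200·6.5800] = 3.2279; exercise value = 0.0000 ≤ continuation, so V_ud = 3.2279
Node dd (S = 19.6): continuation = 1/1.06·[0.4800·6.5800 + 0.5200·21.2800] = 13.4189; exercise value = 15.4000 > continuation, so V_dd = 15.4000 (exercise)
Node u (S = 58): continuation = 1/1.06·[0.4800·0.0000 + 0.5200·3.2279] = 1.5835; exercise value = 0.0000 ≤ continuation, so V_u = 1.5835
Node d (S = 28): continuation = 1/1.06·[0.4800·3.2279 + 0.5200·15.4000] = 9.0164; exercise value = 7.0000 ≤ continuation, so V_d = 9.0164
Node 0 (S = 40): continuation = 1/1.06·[0.4800·1.5835 + 0.5200·9.0164] = 5.1402; exercise value = 0.0000 ≤ continuation, so V_0 = 5.1402

5.14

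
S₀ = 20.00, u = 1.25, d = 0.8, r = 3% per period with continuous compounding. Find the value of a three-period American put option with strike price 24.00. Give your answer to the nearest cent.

Risk-neutral probability p = (e^0.03 − 0.8)/(1.25 − 0.8) = 0.2305/0.4500 = 0.5121
Terminal stock prices: S_uuu = 39.06, S_uud = 25, S_udd = 16, S_ddd = 10.24
Terminal payoffs (K − S): max(-15.06, 0) = 0, max(-1, 0) = 0, max(8, 0) = 8, max(13.76, 0) = 13.76
Node uu (S = 31.25): continuation = e^(−0.03)·[0.5121·0.0000 + 0.4879·0.0000] = 0.0000; exercise value = 0.0000 ≤ continuation, so V_uu = 0.0000
Node ud (S = 20): continuation = e^(−0.03)·[0.5121·0.0000 + 0.4879·8.0000] = 3.7877; exercise value = 4.0000 > continuation, so V_ud = 4.0000 (exercise)
Node dd (S = 12.8): continuation = e^(−0.03)·[0.5121·8.0000 + 0.4879·13.7600] = 10.4907; exercise value = 11.2000 > continuation, so V_dd = 11.2000 (exercise)
Node u (S = 25): continuation = e^(−0.03)·[0.5121·0.0000 + 0.4879·4.0000] = 1.8938; exercise value = 0.0000 ≤ continuation, so V_u = 1.8938
Node d (S = 16): continuation = e^(−0.03)·[0.5121·4.0000 + 0.4879·11.2000] = 7.2907; exercise value = 8.0000 > continuation, so V_d = 8.0000 (exercise)
Node 0 (S = 20): continuation = e^(−0.03)·[0.5121·1.8938 + 0.4879·8.0000] = 4.7289; exercise value = 4.0000 ≤ continuation, so V_0 = 4.7289

4.73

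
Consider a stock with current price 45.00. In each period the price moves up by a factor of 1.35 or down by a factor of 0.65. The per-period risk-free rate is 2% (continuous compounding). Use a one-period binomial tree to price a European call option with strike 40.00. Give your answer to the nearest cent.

Risk-neutral probability p = (e^0.02 − 0.65)/(1.35 − 0.65) = 0.3702/0.7000 = 0.5289
Terminal stock prices: S_u = 60.75, S_d = 29.25
Terminal payoffs (S − K): max(20.75, 0) = 20.75, max(-10.75, 0) = 0
Node 0 (S = 45): V_0 = e^(−0.02)·[0.5289·20.7500 + 0.4711·0.0000] = 10.7565

10.76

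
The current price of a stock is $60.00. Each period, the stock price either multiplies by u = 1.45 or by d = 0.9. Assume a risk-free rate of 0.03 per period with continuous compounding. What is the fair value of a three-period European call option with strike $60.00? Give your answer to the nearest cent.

Risk-neutral probability p = (e^0.03 − 0.9)/(1.45 − 0.9) = 0.1305/0.5500 = 0.2372
Terminal stock prices: S_uuu = 182.9, S_uud = 113.5, S_udd = 70.47, S_ddd = 43.74
Terminal payoffs (S − K): max(122.9, 0) = 122.9, max(53.54, 0) = 53.54, max(10.47, 0) = 10.47, max(-16.26, 0) = 0
Node uu (S = 126.2): V_uu = e^(−0.03)·[0.2372·122.9175 + 0.7628·53.5350] = 67.9233
Node ud (S = 78.3): V_ud = e^(−0.03)·[0.2372·53.5350 + 0.7628·10.4700] = 20.0733
Node dd (S = 48.6): V_dd = e^(−0.03)·[0.2372·10.4700 + 0.7628·0.0000] = 2.4100
Node u (S = 87): V_u = e^(−0.03)·[0.2372·67.9233 + 0.7628·20.0733] = 30.4941
Node d (S = 54): V_d = e^(−0.03)·[0.2372·20.0733 + 0.7628·2.4100] = 6.4045
Node 0 (S = 60): V_0 = e^(−0.03)·[0.2372·30.4941 + 0.7628·6.4045] = 11.7602

$11.76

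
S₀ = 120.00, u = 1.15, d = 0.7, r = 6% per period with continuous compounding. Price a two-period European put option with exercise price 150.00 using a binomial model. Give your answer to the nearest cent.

Risk-neutral probability p = (e^0.06 − 0.7)/(1.15 − 0.7) = 0.3618/0.4500 = 0.8041
Terminal stock prices: S_uu = 158.7, S_ud = 96.6, S_dd = 58.8
Terminal payoffs (K − S): max(-8.7, 0) = 0, max(53.4, 0) = 53.4, max(91.2, 0) = 91.2
Node u (S = 138): V_u = e^(−0.06)·[0.8041·0.0000 + 0.1959·53.4000] = 9.8528
Node d (S = 84): V_d = e^(−0.06)·[0.8041·53.4000 + 0.1959·91.2000] = 57.2647
Node 0 (S = 120): V_0 = e^(−0.06)·[0.8041·9.8528 + 0.1959·57.2647] = 18.0270

18.03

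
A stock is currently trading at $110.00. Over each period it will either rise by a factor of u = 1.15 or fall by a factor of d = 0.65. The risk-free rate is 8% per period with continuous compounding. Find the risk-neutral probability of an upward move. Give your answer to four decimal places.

p = 0.8666

Risk-neutral probability p = (e^0.08 − 0.65)/(1.15 − 0.65) = 0.4333/0.5000 = 0.8666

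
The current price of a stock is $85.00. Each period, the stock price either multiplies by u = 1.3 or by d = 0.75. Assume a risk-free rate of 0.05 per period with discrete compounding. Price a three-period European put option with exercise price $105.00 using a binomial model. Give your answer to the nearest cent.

Risk-neutral probability p = (1 + 0.05 − 0.75)/(1.3 − 0.75) = 0.3000/0.5500 = 0.5455
Terminal stock prices: S_uuu = 186.7, S_uud = 107.7, S_udd = 62.16, S_ddd = 35.86
Terminal payoffs (K − S): max(-81.75, 0) = 0, max(-2.738, 0) = 0, max(42.84, 0) = 42.84, max(69.14, 0) = 69.14
Node uu (S = 143.7): V_uu = 1/1.05·[0.5455·0.0000 + 0.4545·0.0000] = 0.0000
Node ud (S = 82.88): V_ud = 1/1.05·[0.5455·0.0000 + 0.4545·42.8438] = 18.5471
Node dd (S = 47.81): V_dd = 1/1.05·[0.5455·42.8438 + 0.4545·69.1406] = 52.1875
Node u (S = 110.5): V_u = 1/1.05·[0.5455·0.0000 + 0.4545·18.5471] = 8.0290
Node d (S = 63.75): V_d = 1/1.05·[0.5455·18.5471 + 0.4545·52.1875] = 32.2268
Node 0 (S = 85): V_0 = 1/1.05·[0.5455·8.0290 + 0.4545·32.2268] = 18.1219

$18.12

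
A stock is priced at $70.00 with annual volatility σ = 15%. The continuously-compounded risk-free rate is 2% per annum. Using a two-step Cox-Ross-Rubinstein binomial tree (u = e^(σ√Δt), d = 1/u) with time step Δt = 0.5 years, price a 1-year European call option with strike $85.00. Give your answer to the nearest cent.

CRR parameters: u = e^(σ√Δt) = e^(0.15·√0.5) = 1.1119, d = 1/u = 0.8994
Per-period rate: rΔt = 0.02·0.5 = 0.01, so R = e^0.01 = 1.0101
Risk-neutral probability p = (e^0.01 − 0.8994)/(1.1119 − 0.8994) = 0.1107/0.2125 = 0.5208
Terminal stock prices: S_uu = 86.54, S_ud = 70, S_dd = 56.62
Terminal payoffs (S − K): max(1.542, 0) = 1.542, max(-15, 0) = 0, max(-28.38, 0) = 0
Node u (S = 77.83): V_u = e^(−0.01)·[0.5208·1.5418 + 0.4792·0.0000] = 0.7950
Node d (S = 62.96): V_d = e^(−0.01)·[0.5208·0.0000 + 0.4792·0.0000] = 0.0000
Node 0 (S = 70): V_0 = e^(−0.01)·[0.5208·0.7950 + 0.4792·0.0000] = 0.4099

$0.41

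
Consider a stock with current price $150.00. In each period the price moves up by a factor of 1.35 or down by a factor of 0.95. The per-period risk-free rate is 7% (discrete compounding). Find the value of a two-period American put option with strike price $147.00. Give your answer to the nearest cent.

Risk-neutral probability p = (1 + 0.07 − 0.95)/(1.35 − 0.95) = 0.1200/0.4000 = 0.3000
Terminal stock prices: S_uu = 273.4, S_ud = 192.4, S_dd = 135.4
Terminal payoffs (K − S): max(-126.4, 0) = 0, max(-45.38, 0) = 0, max(11.62, 0) = 11.62
Node u (S = 202.5): continuation = 1/1.07·[0.3000·0.0000 + 0.7000·0.0000] = 0.0000; exercise value = 0.0000 ≤ continuation, so V_u = 0.0000
Node d (S = 142.5): continuation = 1/1.07·[0.3000·0.0000 + 0.7000·11.6250] = 7.6051; exercise value = 4.5000 ≤ continuation, so V_d = 7.6051
Node 0 (S = 150): continuation = 1/1.07·[0.3000·0.0000 + 0.7000·7.6051] = 4.9753; exercise value = 0.0000 ≤ continuation, so V_0 = 4.9753

$4.98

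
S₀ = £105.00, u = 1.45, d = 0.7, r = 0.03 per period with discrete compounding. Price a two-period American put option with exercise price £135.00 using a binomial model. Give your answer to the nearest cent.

£40.04

Risk-neutral probability p = (1 + 0.03 − 0.7)/(1.45 − 0.7) = 0.3300/0.7500 = 0.4400
Terminal stock prices: S_uu = 220.8, S_ud = 106.6, S_dd = 51.45
Terminal payoffs (K − S): max(-85.76, 0) = 0, max(28.43, 0) = 28.43, max(83.55, 0) = 83.55
Node u (S = 152.2): continuation = 1/1.03·[0.4400·0.0000 + 0.5600·28.4250] = 15.4544; exercise value = 0.0000 ≤ continuation, so V_u = 15.4544
Node d (S = 73.5): continuation = 1/1.03·[0.4400·28.4250 + 0.5600·83.5500] = 57.5680; exercise value = 61.5000 > continuation, so V_d = 61.5000 (exercise)
Node 0 (S = 105): continuation = 1/1.03·[0.4400·15.4544 + 0.5600·61.5000] = 40.0388; exercise value = 30.0000 ≤ continuation, so V_0 = 40.0388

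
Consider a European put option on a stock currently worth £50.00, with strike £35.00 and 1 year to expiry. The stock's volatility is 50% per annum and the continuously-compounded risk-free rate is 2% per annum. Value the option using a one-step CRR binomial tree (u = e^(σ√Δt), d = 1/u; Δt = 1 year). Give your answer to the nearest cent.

CRR parameters: u = e^(σ√Δt) = e^(0.5·√1) = 1.6487, d = 1/u = 0.6065
Per-period rate: rΔt = 0.02·1 = 0.02, so R = e^0.02 = 1.0202
Risk-neutral probability p = (e^0.02 − 0.6065)/(1.6487 − 0.6065) = 0.4137/1.0422 = 0.3969
Terminal stock prices: S_u = 82.44, S_d = 30.33
Terminal payoffs (K − S): max(-47.44, 0) = 0, max(4.673, 0) = 4.673
Node 0 (S = 50): V_0 = e^(−0.02)·[0.3969·0.0000 + 0.6031·4.6735] = 2.7626

£2.76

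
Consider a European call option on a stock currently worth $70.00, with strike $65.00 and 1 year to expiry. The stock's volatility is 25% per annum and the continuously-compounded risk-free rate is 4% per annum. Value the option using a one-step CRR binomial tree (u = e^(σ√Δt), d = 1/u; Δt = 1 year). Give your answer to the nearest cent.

$12.40

CRR parameters: u = e^(σ√Δt) = e^(0.25·√1) = 1.2840, d = 1/u = 0.7788
Per-period rate: rΔt = 0.04·1 = 0.04, so R = e^0.04 = 1.0408
Risk-neutral probability p = (e^0.04 − 0.7788)/(1.2840 − 0.7788) = 0.2620/0.5052 = 0.5186
Terminal stock prices: S_u = 89.88, S_d = 54.52
Terminal payoffs (S − K): max(24.88, 0) = 24.88, max(-10.48, 0) = 0
Node 0 (S = 70): V_0 = e^(−0.04)·[0.5186·24.8818 + 0.4814·0.0000] = 12.3978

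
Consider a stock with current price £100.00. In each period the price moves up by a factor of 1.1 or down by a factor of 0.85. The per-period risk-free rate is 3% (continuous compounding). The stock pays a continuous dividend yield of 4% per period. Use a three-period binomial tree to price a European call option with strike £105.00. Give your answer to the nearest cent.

£4.51

Per-period risk-free factor R = e^0.03 = 1.0305; dividend-adjusted growth = e^(0.03−0.04) = 0.9900.
Risk-neutral probability p = (0.9900 − 0.85)/(1.1 − 0.85) = 0.1400/0.2500 = 0.5602
Terminal stock prices: S_uuu = 133.1, S_uud = 102.9, S_udd = 79.48, S_ddd = 61.41
Terminal payoffs (S − K): max(28.1, 0) = 28.1, max(-2.15, 0) = 0, max(-25.52, 0) = 0, max(-43.59, 0) = 0
Node uu (S = 121): V_uu = e^(−0.03)·[0.5602·28.1000 + 0.4398·0.0000] = 15.2764
Node ud (S = 93.5): V_ud = e^(−0.03)·[0.5602·0.0000 + 0.4398·0.0000] = 0.0000
Node dd (S = 72.25): V_dd = e^(−0.03)·[0.5602·0.0000 + 0.4398·0.0000] = 0.0000
Node u (S = 110): V_u = e^(−0.03)·[0.5602·15.2764 + 0.4398·0.0000] = 8.3049
Node d (S = 85): V_d = e^(−0.03)·[0.5602·0.0000 + 0.4398·0.0000] = 0.0000
Node 0 (S = 100): V_0 = e^(−0.03)·[0.5602·8.3049 + 0.4398·0.0000] = 4.5149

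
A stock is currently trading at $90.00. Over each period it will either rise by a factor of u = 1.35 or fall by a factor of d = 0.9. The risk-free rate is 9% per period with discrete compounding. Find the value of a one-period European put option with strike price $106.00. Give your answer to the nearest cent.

$13.25

Risk-neutral probability p = (1 + 0.09 − 0.9)/(1.35 − 0.9) = 0.1900/0.4500 = 0.4222
Terminal stock prices: S_u = 121.5, S_d = 81
Terminal payoffs (K − S): max(-15.5, 0) = 0, max(25, 0) = 25
Node 0 (S = 90): V_0 = 1/1.09·[0.4222·0.0000 + 0.5778·25.0000] = 13.2518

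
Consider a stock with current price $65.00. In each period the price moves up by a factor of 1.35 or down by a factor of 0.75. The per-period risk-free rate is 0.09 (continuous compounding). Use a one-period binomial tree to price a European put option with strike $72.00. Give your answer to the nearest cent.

Risk-neutral probability p = (e^0.09 − 0.75)/(1.35 − 0.75) = 0.3442/0.6000 = 0.5736
Terminal stock prices: S_u = 87.75, S_d = 48.75
Terminal payoffs (K − S): max(-15.75, 0) = 0, max(23.25, 0) = 23.25
Node 0 (S = 65): V_0 = e^(−0.09)·[0.5736·0.0000 + 0.4264·23.2500] = 9.0600

$9.06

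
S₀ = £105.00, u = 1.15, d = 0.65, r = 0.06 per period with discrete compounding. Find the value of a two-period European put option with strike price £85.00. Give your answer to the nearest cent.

Risk-neutral probability p = (1 + 0.06 − 0.65)/(1.15 − 0.65) = 0.4100/0.5000 = 0.8200
Terminal stock prices: S_uu = 138.9, S_ud = 78.49, S_dd = 44.36
Terminal payoffs (K − S): max(-53.86, 0) = 0, max(6.513, 0) = 6.513, max(40.64, 0) = 40.64
Node u (S = 120.7): V_u = 1/1.06·[0.8200·0.0000 + 0.1800·6.5125] = 1.1059
Node d (S = 68.25): V_d = 1/1.06·[0.8200·6.5125 + 0.1800·40.6375] = 11.9387
Node 0 (S = 105): V_0 = 1/1.06·[0.8200·1.1059 + 0.1800·11.9387] = 2.8828

£2.88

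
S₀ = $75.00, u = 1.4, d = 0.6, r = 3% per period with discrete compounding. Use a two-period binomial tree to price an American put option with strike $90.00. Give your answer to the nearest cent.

$26.53

Risk-neutral probability p = (1 + 0.03 − 0.6)/(1.4 − 0.6) = 0.4300/0.8000 = 0.5375
Terminal stock prices: S_uu = 147, S_ud = 63, S_dd = 27
Terminal payoffs (K − S): max(-57, 0) = 0, max(27, 0) = 27, max(63, 0) = 63
Node u (S = 105): continuation = 1/1.03·[0.5375·0.0000 + 0.4625·27.0000] = 12.1238; exercise value = 0.0000 ≤ continuation, so V_u = 12.1238
Node d (S = 45): continuation = 1/1.03·[0.5375·27.0000 + 0.4625·63.0000] = 42.3786; exercise value = 45.0000 > continuation, so V_d = 45.0000 (exercise)
Node 0 (S = 75): continuation = 1/1.03·[0.5375·12.1238 + 0.4625·45.0000] = 26.5330; exercise value = 15.0000 ≤ continuation, so V_0 = 26.5330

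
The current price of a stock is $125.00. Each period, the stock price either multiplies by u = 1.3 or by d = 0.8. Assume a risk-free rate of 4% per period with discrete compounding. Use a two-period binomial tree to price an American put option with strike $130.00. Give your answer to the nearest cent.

Risk-neutral probability p = (1 + 0.04 − 0.8)/(1.3 − 0.8) = 0.2400/0.5000 = 0.4800
Terminal stock prices: S_uu = 211.3, S_ud = 130, S_dd = 80
Terminal payoffs (K − S): max(-81.25, 0) = 0, max(0, 0) = 0, max(50, 0) = 50
Node u (S = 162.5): continuation = 1/1.04·[0.4800·0.0000 + 0.5200·0.0000] = 0.0000; exercise value = 0.0000 ≤ continuation, so V_u = 0.0000
Node d (S = 100): continuation = 1/1.04·[0.4800·0.0000 + 0.5200·50.0000] = 25.0000; exercise value = 30.0000 > continuation, so V_d = 30.0000 (exercise)
Node 0 (S = 125): continuation = 1/1.04·[0.4800·0.0000 + 0.5200·30.0000] = 15.0000; exercise value = 5.0000 ≤ continuation, so V_0 = 15.0000

$15.00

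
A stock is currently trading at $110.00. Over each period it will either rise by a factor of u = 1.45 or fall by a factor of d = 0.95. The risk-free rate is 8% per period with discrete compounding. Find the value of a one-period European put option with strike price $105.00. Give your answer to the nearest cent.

$0.34

Risk-neutral probability p = (1 + 0.08 − 0.95)/(1.45 − 0.95) = 0.1300/0.5000 = 0.2600
Terminal stock prices: S_u = 159.5, S_d = 104.5
Terminal payoffs (K − S): max(-54.5, 0) = 0, max(0.5, 0) = 0.5
Node 0 (S = 110): V_0 = 1/1.08·[0.2600·0.0000 + 0.7400·0.5000] = 0.3426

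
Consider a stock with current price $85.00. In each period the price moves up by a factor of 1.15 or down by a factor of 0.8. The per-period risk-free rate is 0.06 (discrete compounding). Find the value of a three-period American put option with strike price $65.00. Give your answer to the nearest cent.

Risk-neutral probability p = (1 + 0.06 − 0.8)/(1.15 − 0.8) = 0.2600/0.3500 = 0.7429
Terminal stock prices: S_uuu = 129.3, S_uud = 89.93, S_udd = 62.56, S_ddd = 43.52
Terminal payoffs (K − S): max(-64.27, 0) = 0, max(-24.93, 0) = 0, max(2.44, 0) = 2.44, max(21.48, 0) = 21.48
Node uu (S = 112.4): continuation = 1/1.06·[0.7429·0.0000 + 0.2571·0.0000] = 0.0000; exercise value = 0.0000 ≤ continuation, so V_uu = 0.0000
Node ud (S = 78.2): continuation = 1/1.06·[0.7429·0.0000 + 0.2571·2.4400] = 0.5919; exercise value = 0.0000 ≤ continuation, so V_ud = 0.5919
Node dd (S = 54.4): continuation = 1/1.06·[0.7429·2.4400 + 0.2571·21.4800] = 6.9208; exercise value = 10.6000 > continuation, so V_dd = 10.6000 (exercise)
Node u (S = 97.75): continuation = 1/1.06·[0.7429·0.0000 + 0.2571·0.5919] = 0.1436; exercise value = 0.0000 ≤ continuation, so V_u = 0.1436
Node d (S = 68): continuation = 1/1.06·[0.7429·0.5919 + 0.2571·10.6000] = 2.9862; exercise value = 0.0000 ≤ continuation, so V_d = 2.9862
Node 0 (S = 85): continuation = 1/1.06·[0.7429·0.1436 + 0.2571·2.9862] = 0.8251; exercise value = 0.0000 ≤ continuation, so V_0 = 0.8251

$0.83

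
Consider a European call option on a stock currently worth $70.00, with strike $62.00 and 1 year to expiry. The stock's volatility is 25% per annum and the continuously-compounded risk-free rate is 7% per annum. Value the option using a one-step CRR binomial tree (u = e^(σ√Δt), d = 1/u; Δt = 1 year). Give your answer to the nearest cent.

$15.11

CRR parameters: u = e^(σ√Δt) = e^(0.25·√1) = 1.2840, d = 1/u = 0.7788
Per-period rate: rΔt = 0.07·1 = 0.07, so R = e^0.07 = 1.0725
Risk-neutral probability p = (e^0.07 − 0.7788)/(1.2840 − 0.7788) = 0.2937/0.5052 = 0.5813
Terminal stock prices: S_u = 89.88, S_d = 54.52
Terminal payoffs (S − K): max(27.88, 0) = 27.88, max(-7.484, 0) = 0
Node 0 (S = 70): V_0 = e^(−0.07)·[0.5813·27.8818 + 0.4187·0.0000] = 15.1130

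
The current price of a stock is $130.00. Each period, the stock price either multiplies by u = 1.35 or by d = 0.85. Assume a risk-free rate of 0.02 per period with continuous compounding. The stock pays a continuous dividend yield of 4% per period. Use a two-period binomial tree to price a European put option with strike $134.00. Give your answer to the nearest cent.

$21.06

Per-period risk-free factor R = e^0.02 = 1.0202; dividend-adjusted growth = e^(0.02−0.04) = 0.9802.
Risk-neutral probability p = (0.9802 − 0.85)/(1.35 − 0.85) = 0.1302/0.5000 = 0.2604
Terminal stock prices: S_uu = 236.9, S_ud = 149.2, S_dd = 93.92
Terminal payoffs (K − S): max(-102.9, 0) = 0, max(-15.17, 0) = 0, max(40.08, 0) = 40.08
Node u (S = 175.5): V_u = e^(−0.02)·[0.2604·0.0000 + 0.7396·0.0000] = 0.0000
Node d (S = 110.5): V_d = e^(−0.02)·[0.2604·0.0000 + 0.7396·40.0750] = 29.0527
Node 0 (S = 130): V_0 = e^(−0.02)·[0.2604·0.0000 + 0.7396·29.0527] = 21.0620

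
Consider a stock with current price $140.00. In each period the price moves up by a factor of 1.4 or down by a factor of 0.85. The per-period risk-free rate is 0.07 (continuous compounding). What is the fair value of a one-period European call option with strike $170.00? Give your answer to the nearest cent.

$9.81

Risk-neutral probability p = (e^0.07 − 0.85)/(1.4 − 0.85) = 0.2225/0.5500 = 0.4046
Terminal stock prices: S_u = 196, S_d = 119
Terminal payoffs (S − K): max(26, 0) = 26, max(-51, 0) = 0
Node 0 (S = 140): V_0 = e^(−0.07)·[0.4046·26.0000 + 0.5954·0.0000] = 9.8074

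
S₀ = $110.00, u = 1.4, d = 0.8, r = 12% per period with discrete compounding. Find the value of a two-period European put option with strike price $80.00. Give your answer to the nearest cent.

Risk-neutral probability p = (1 + 0.12 − 0.8)/(1.4 − 0.8) = 0.3200/0.6000 = 0.5333
Terminal stock prices: S_uu = 215.6, S_ud = 123.2, S_dd = 70.4
Terminal payoffs (K − S): max(-135.6, 0) = 0, max(-43.2, 0) = 0, max(9.6, 0) = 9.6
Node u (S = 154): V_u = 1/1.12·[0.5333·0.0000 + 0.4667·0.0000] = 0.0000
Node d (S = 88): V_d = 1/1.12·[0.5333·0.0000 + 0.4667·9.6000] = 4.0000
Node 0 (S = 110): V_0 = 1/1.12·[0.5333·0.0000 + 0.4667·4.0000] = 1.6667

$1.67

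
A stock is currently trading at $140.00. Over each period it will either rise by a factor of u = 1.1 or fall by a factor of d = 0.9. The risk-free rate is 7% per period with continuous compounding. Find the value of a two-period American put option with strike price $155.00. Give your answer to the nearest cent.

Risk-neutral probability p = (e^0.07 − 0.9)/(1.1 − 0.9) = 0.1725/0.2000 = 0.8625
Terminal stock prices: S_uu = 169.4, S_ud = 138.6, S_dd = 113.4
Terminal payoffs (K − S): max(-14.4, 0) = 0, max(16.4, 0) = 16.4, max(41.6, 0) = 41.6
Node u (S = 154): continuation = e^(−0.07)·[0.8625·0.0000 + 0.1375·16.4000] = 2.1019; exercise value = 1.0000 ≤ continuation, so V_u = 2.1019
Node d (S = 126): continuation = e^(−0.07)·[0.8625·16.4000 + 0.1375·41.6000] = 18.5210; exercise value = 29.0000 > continuation, so V_d = 29.0000 (exercise)
Node 0 (S = 140): continuation = e^(−0.07)·[0.8625·2.1019 + 0.1375·29.0000] = 5.4072; exercise value = 15.0000 > continuation, so V_0 = 15.0000 (exercise)

$15.00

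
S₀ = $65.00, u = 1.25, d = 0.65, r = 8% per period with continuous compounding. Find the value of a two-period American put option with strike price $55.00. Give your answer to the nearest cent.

$3.64

Risk-neutral probability p = (e^0.08 − 0.65)/(1.25 − 0.65) = 0.4333/0.6000 = 0.7221
Terminal stock prices: S_uu = 101.6, S_ud = 52.81, S_dd = 27.46
Terminal payoffs (K − S): max(-46.56, 0) = 0, max(2.188, 0) = 2.188, max(27.54, 0) = 27.54
Node u (S = 81.25): continuation = e^(−0.08)·[0.7221·0.0000 + 0.2779·2.1875] = 0.5611; exercise value = 0.0000 ≤ continuation, so V_u = 0.5611
Node d (S = 42.25): continuation = e^(−0.08)·[0.7221·2.1875 + 0.2779·27.5375] = 8.5214; exercise value = 12.7500 > continuation, so V_d = 12.7500 (exercise)
Node 0 (S = 65): continuation = e^(−0.08)·[0.7221·0.5611 + 0.2779·12.7500] = 3.6443; exercise value = 0.0000 ≤ continuation, so V_0 = 3.6443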